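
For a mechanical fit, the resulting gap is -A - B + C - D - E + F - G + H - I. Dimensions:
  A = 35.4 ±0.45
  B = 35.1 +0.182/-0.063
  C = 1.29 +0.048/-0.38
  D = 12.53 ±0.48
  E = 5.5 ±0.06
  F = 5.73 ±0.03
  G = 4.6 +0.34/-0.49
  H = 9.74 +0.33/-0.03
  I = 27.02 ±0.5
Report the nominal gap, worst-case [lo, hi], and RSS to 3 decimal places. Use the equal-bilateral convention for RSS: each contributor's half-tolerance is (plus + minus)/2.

nominal=-103.390 wc=[-105.842,-100.939] rss=0.976

Stack each dimension's contribution:
  -A: nom -35.400 → Σnom=-35.400; wc +0.450/-0.450 → slack +0.450/-0.450; half-tol=0.450, Σhalf²=0.202500
  -B: nom -35.100 → Σnom=-70.500; wc +0.063/-0.182 → slack +0.513/-0.632; half-tol=0.122, Σhalf²=0.217506
  +C: nom +1.290 → Σnom=-69.210; wc +0.048/-0.380 → slack +0.561/-1.012; half-tol=0.214, Σhalf²=0.263302
  -D: nom -12.530 → Σnom=-81.740; wc +0.480/-0.480 → slack +1.041/-1.492; half-tol=0.480, Σhalf²=0.493702
  -E: nom -5.500 → Σnom=-87.240; wc +0.060/-0.060 → slack +1.101/-1.552; half-tol=0.060, Σhalf²=0.497302
  +F: nom +5.730 → Σnom=-81.510; wc +0.030/-0.030 → slack +1.131/-1.582; half-tol=0.030, Σhalf²=0.498202
  -G: nom -4.600 → Σnom=-86.110; wc +0.490/-0.340 → slack +1.621/-1.922; half-tol=0.415, Σhalf²=0.670427
  +H: nom +9.740 → Σnom=-76.370; wc +0.330/-0.030 → slack +1.951/-1.952; half-tol=0.180, Σhalf²=0.702827
  -I: nom -27.020 → Σnom=-103.390; wc +0.500/-0.500 → slack +2.451/-2.452; half-tol=0.500, Σhalf²=0.952827
Nominal = -103.390. Worst-case = [-103.390 - 2.452, -103.390 + 2.451] = [-105.842, -100.939]. RSS = √0.952827 = 0.976.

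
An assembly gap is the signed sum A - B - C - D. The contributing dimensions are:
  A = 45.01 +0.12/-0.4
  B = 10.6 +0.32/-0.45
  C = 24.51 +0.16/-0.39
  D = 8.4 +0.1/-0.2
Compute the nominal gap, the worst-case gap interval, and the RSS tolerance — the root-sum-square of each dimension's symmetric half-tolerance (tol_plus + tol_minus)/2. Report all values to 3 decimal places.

Stack each dimension's contribution:
  +A: nom +45.010 → Σnom=45.010; wc +0.120/-0.400 → slack +0.120/-0.400; half-tol=0.260, Σhalf²=0.067600
  -B: nom -10.600 → Σnom=34.410; wc +0.450/-0.320 → slack +0.570/-0.720; half-tol=0.385, Σhalf²=0.215825
  -C: nom -24.510 → Σnom=9.900; wc +0.390/-0.160 → slack +0.960/-0.880; half-tol=0.275, Σhalf²=0.291450
  -D: nom -8.400 → Σnom=1.500; wc +0.200/-0.100 → slack +1.160/-0.980; half-tol=0.150, Σhalf²=0.313950
Nominal = 1.500. Worst-case = [1.500 - 0.980, 1.500 + 1.160] = [0.520, 2.660]. RSS = √0.313950 = 0.560.

nominal=1.500 wc=[0.520,2.660] rss=0.560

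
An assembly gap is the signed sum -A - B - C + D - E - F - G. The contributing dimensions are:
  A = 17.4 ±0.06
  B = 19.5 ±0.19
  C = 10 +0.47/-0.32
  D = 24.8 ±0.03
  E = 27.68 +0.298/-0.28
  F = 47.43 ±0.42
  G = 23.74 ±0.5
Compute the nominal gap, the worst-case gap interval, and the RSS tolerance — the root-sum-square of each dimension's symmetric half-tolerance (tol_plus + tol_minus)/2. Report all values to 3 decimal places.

nominal=-120.950 wc=[-122.918,-119.150] rss=0.841

Stack each dimension's contribution:
  -A: nom -17.400 → Σnom=-17.400; wc +0.060/-0.060 → slack +0.060/-0.060; half-tol=0.060, Σhalf²=0.003600
  -B: nom -19.500 → Σnom=-36.900; wc +0.190/-0.190 → slack +0.250/-0.250; half-tol=0.190, Σhalf²=0.039700
  -C: nom -10.000 → Σnom=-46.900; wc +0.320/-0.470 → slack +0.570/-0.720; half-tol=0.395, Σhalf²=0.195725
  +D: nom +24.800 → Σnom=-22.100; wc +0.030/-0.030 → slack +0.600/-0.750; half-tol=0.030, Σhalf²=0.196625
  -E: nom -27.680 → Σnom=-49.780; wc +0.280/-0.298 → slack +0.880/-1.048; half-tol=0.289, Σhalf²=0.280146
  -F: nom -47.430 → Σnom=-97.210; wc +0.420/-0.420 → slack +1.300/-1.468; half-tol=0.420, Σhalf²=0.456546
  -G: nom -23.740 → Σnom=-120.950; wc +0.500/-0.500 → slack +1.800/-1.968; half-tol=0.500, Σhalf²=0.706546
Nominal = -120.950. Worst-case = [-120.950 - 1.968, -120.950 + 1.800] = [-122.918, -119.150]. RSS = √0.706546 = 0.841.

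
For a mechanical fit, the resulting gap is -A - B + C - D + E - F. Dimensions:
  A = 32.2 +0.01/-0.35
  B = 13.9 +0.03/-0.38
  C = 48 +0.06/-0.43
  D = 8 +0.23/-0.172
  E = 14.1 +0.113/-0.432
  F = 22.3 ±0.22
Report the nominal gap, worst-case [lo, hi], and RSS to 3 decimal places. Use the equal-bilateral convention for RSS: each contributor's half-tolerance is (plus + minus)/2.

nominal=-14.300 wc=[-15.652,-13.005] rss=0.545

Stack each dimension's contribution:
  -A: nom -32.200 → Σnom=-32.200; wc +0.350/-0.010 → slack +0.350/-0.010; half-tol=0.180, Σhalf²=0.032400
  -B: nom -13.900 → Σnom=-46.100; wc +0.380/-0.030 → slack +0.730/-0.040; half-tol=0.205, Σhalf²=0.074425
  +C: nom +48.000 → Σnom=1.900; wc +0.060/-0.430 → slack +0.790/-0.470; half-tol=0.245, Σhalf²=0.134450
  -D: nom -8.000 → Σnom=-6.100; wc +0.172/-0.230 → slack +0.962/-0.700; half-tol=0.201, Σhalf²=0.174851
  +E: nom +14.100 → Σnom=8.000; wc +0.113/-0.432 → slack +1.075/-1.132; half-tol=0.273, Σhalf²=0.249107
  -F: nom -22.300 → Σnom=-14.300; wc +0.220/-0.220 → slack +1.295/-1.352; half-tol=0.220, Σhalf²=0.297507
Nominal = -14.300. Worst-case = [-14.300 - 1.352, -14.300 + 1.295] = [-15.652, -13.005]. RSS = √0.297507 = 0.545.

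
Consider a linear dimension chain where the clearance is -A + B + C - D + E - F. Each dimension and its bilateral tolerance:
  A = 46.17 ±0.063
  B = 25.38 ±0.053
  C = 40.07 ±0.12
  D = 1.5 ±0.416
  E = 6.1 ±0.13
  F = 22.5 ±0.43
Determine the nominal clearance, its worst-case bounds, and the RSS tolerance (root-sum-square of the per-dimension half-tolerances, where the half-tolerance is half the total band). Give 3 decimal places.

nominal=1.380 wc=[0.168,2.592] rss=0.629

Stack each dimension's contribution:
  -A: nom -46.170 → Σnom=-46.170; wc +0.063/-0.063 → slack +0.063/-0.063; half-tol=0.063, Σhalf²=0.003969
  +B: nom +25.380 → Σnom=-20.790; wc +0.053/-0.053 → slack +0.116/-0.116; half-tol=0.053, Σhalf²=0.006778
  +C: nom +40.070 → Σnom=19.280; wc +0.120/-0.120 → slack +0.236/-0.236; half-tol=0.120, Σhalf²=0.021178
  -D: nom -1.500 → Σnom=17.780; wc +0.416/-0.416 → slack +0.652/-0.652; half-tol=0.416, Σhalf²=0.194234
  +E: nom +6.100 → Σnom=23.880; wc +0.130/-0.130 → slack +0.782/-0.782; half-tol=0.130, Σhalf²=0.211134
  -F: nom -22.500 → Σnom=1.380; wc +0.430/-0.430 → slack +1.212/-1.212; half-tol=0.430, Σhalf²=0.396034
Nominal = 1.380. Worst-case = [1.380 - 1.212, 1.380 + 1.212] = [0.168, 2.592]. RSS = √0.396034 = 0.629.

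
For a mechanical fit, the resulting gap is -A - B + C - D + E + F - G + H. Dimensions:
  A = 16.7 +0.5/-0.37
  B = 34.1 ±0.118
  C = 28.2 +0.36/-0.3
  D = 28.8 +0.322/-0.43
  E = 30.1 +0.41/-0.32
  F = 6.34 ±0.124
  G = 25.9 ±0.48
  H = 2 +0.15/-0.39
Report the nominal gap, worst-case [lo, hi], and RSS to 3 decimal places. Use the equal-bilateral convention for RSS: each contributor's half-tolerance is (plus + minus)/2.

nominal=-38.860 wc=[-41.414,-36.418] rss=0.951

Stack each dimension's contribution:
  -A: nom -16.700 → Σnom=-16.700; wc +0.370/-0.500 → slack +0.370/-0.500; half-tol=0.435, Σhalf²=0.189225
  -B: nom -34.100 → Σnom=-50.800; wc +0.118/-0.118 → slack +0.488/-0.618; half-tol=0.118, Σhalf²=0.203149
  +C: nom +28.200 → Σnom=-22.600; wc +0.360/-0.300 → slack +0.848/-0.918; half-tol=0.330, Σhalf²=0.312049
  -D: nom -28.800 → Σnom=-51.400; wc +0.430/-0.322 → slack +1.278/-1.240; half-tol=0.376, Σhalf²=0.453425
  +E: nom +30.100 → Σnom=-21.300; wc +0.410/-0.320 → slack +1.688/-1.560; half-tol=0.365, Σhalf²=0.586650
  +F: nom +6.340 → Σnom=-14.960; wc +0.124/-0.124 → slack +1.812/-1.684; half-tol=0.124, Σhalf²=0.602026
  -G: nom -25.900 → Σnom=-40.860; wc +0.480/-0.480 → slack +2.292/-2.164; half-tol=0.480, Σhalf²=0.832426
  +H: nom +2.000 → Σnom=-38.860; wc +0.150/-0.390 → slack +2.442/-2.554; half-tol=0.270, Σhalf²=0.905326
Nominal = -38.860. Worst-case = [-38.860 - 2.554, -38.860 + 2.442] = [-41.414, -36.418]. RSS = √0.905326 = 0.951.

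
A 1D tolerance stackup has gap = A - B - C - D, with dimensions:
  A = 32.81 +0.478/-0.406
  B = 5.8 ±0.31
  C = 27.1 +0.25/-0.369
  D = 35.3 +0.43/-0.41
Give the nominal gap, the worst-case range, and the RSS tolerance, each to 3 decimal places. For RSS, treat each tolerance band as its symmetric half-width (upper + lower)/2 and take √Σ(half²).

nominal=-35.390 wc=[-36.786,-33.823] rss=0.751

Stack each dimension's contribution:
  +A: nom +32.810 → Σnom=32.810; wc +0.478/-0.406 → slack +0.478/-0.406; half-tol=0.442, Σhalf²=0.195364
  -B: nom -5.800 → Σnom=27.010; wc +0.310/-0.310 → slack +0.788/-0.716; half-tol=0.310, Σhalf²=0.291464
  -C: nom -27.100 → Σnom=-0.090; wc +0.369/-0.250 → slack +1.157/-0.966; half-tol=0.309, Σhalf²=0.387254
  -D: nom -35.300 → Σnom=-35.390; wc +0.410/-0.430 → slack +1.567/-1.396; half-tol=0.420, Σhalf²=0.563654
Nominal = -35.390. Worst-case = [-35.390 - 1.396, -35.390 + 1.567] = [-36.786, -33.823]. RSS = √0.563654 = 0.751.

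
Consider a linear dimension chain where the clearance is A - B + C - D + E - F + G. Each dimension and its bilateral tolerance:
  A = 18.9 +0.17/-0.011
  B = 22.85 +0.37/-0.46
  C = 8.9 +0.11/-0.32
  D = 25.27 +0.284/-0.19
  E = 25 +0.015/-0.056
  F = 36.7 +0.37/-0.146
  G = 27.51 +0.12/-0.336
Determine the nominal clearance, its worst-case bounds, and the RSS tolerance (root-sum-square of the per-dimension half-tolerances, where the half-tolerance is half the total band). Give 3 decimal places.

nominal=-4.510 wc=[-6.257,-3.299] rss=0.635

Stack each dimension's contribution:
  +A: nom +18.900 → Σnom=18.900; wc +0.170/-0.011 → slack +0.170/-0.011; half-tol=0.091, Σhalf²=0.008190
  -B: nom -22.850 → Σnom=-3.950; wc +0.460/-0.370 → slack +0.630/-0.381; half-tol=0.415, Σhalf²=0.180415
  +C: nom +8.900 → Σnom=4.950; wc +0.110/-0.320 → slack +0.740/-0.701; half-tol=0.215, Σhalf²=0.226640
  -D: nom -25.270 → Σnom=-20.320; wc +0.190/-0.284 → slack +0.930/-0.985; half-tol=0.237, Σhalf²=0.282809
  +E: nom +25.000 → Σnom=4.680; wc +0.015/-0.056 → slack +0.945/-1.041; half-tol=0.036, Σhalf²=0.284070
  -F: nom -36.700 → Σnom=-32.020; wc +0.146/-0.370 → slack +1.091/-1.411; half-tol=0.258, Σhalf²=0.350634
  +G: nom +27.510 → Σnom=-4.510; wc +0.120/-0.336 → slack +1.211/-1.747; half-tol=0.228, Σhalf²=0.402618
Nominal = -4.510. Worst-case = [-4.510 - 1.747, -4.510 + 1.211] = [-6.257, -3.299]. RSS = √0.402618 = 0.635.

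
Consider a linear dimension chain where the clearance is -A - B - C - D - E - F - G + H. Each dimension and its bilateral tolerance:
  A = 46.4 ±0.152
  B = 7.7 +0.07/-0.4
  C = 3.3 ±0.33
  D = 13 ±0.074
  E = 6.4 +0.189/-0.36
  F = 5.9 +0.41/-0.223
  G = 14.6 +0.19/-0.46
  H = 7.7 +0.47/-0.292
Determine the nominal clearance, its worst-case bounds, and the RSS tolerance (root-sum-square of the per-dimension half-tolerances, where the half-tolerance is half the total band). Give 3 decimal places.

Stack each dimension's contribution:
  -A: nom -46.400 → Σnom=-46.400; wc +0.152/-0.152 → slack +0.152/-0.152; half-tol=0.152, Σhalf²=0.023104
  -B: nom -7.700 → Σnom=-54.100; wc +0.400/-0.070 → slack +0.552/-0.222; half-tol=0.235, Σhalf²=0.078329
  -C: nom -3.300 → Σnom=-57.400; wc +0.330/-0.330 → slack +0.882/-0.552; half-tol=0.330, Σhalf²=0.187229
  -D: nom -13.000 → Σnom=-70.400; wc +0.074/-0.074 → slack +0.956/-0.626; half-tol=0.074, Σhalf²=0.192705
  -E: nom -6.400 → Σnom=-76.800; wc +0.360/-0.189 → slack +1.316/-0.815; half-tol=0.274, Σhalf²=0.268055
  -F: nom -5.900 → Σnom=-82.700; wc +0.223/-0.410 → slack +1.539/-1.225; half-tol=0.317, Σhalf²=0.368228
  -G: nom -14.600 → Σnom=-97.300; wc +0.460/-0.190 → slack +1.999/-1.415; half-tol=0.325, Σhalf²=0.473853
  +H: nom +7.700 → Σnom=-89.600; wc +0.470/-0.292 → slack +2.469/-1.707; half-tol=0.381, Σhalf²=0.619014
Nominal = -89.600. Worst-case = [-89.600 - 1.707, -89.600 + 2.469] = [-91.307, -87.131]. RSS = √0.619014 = 0.787.

nominal=-89.600 wc=[-91.307,-87.131] rss=0.787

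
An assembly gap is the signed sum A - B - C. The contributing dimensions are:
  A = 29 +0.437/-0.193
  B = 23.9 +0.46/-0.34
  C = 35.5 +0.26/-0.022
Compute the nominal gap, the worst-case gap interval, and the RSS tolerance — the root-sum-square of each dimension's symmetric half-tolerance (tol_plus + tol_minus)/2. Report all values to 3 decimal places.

Stack each dimension's contribution:
  +A: nom +29.000 → Σnom=29.000; wc +0.437/-0.193 → slack +0.437/-0.193; half-tol=0.315, Σhalf²=0.099225
  -B: nom -23.900 → Σnom=5.100; wc +0.340/-0.460 → slack +0.777/-0.653; half-tol=0.400, Σhalf²=0.259225
  -C: nom -35.500 → Σnom=-30.400; wc +0.022/-0.260 → slack +0.799/-0.913; half-tol=0.141, Σhalf²=0.279106
Nominal = -30.400. Worst-case = [-30.400 - 0.913, -30.400 + 0.799] = [-31.313, -29.601]. RSS = √0.279106 = 0.528.

nominal=-30.400 wc=[-31.313,-29.601] rss=0.528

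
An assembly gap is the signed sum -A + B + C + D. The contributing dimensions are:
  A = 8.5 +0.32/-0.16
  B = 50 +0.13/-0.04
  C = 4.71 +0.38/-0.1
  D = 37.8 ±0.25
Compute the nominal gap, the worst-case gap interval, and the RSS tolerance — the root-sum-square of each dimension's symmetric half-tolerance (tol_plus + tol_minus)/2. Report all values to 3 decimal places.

nominal=84.010 wc=[83.300,84.930] rss=0.430

Stack each dimension's contribution:
  -A: nom -8.500 → Σnom=-8.500; wc +0.160/-0.320 → slack +0.160/-0.320; half-tol=0.240, Σhalf²=0.057600
  +B: nom +50.000 → Σnom=41.500; wc +0.130/-0.040 → slack +0.290/-0.360; half-tol=0.085, Σhalf²=0.064825
  +C: nom +4.710 → Σnom=46.210; wc +0.380/-0.100 → slack +0.670/-0.460; half-tol=0.240, Σhalf²=0.122425
  +D: nom +37.800 → Σnom=84.010; wc +0.250/-0.250 → slack +0.920/-0.710; half-tol=0.250, Σhalf²=0.184925
Nominal = 84.010. Worst-case = [84.010 - 0.710, 84.010 + 0.920] = [83.300, 84.930]. RSS = √0.184925 = 0.430.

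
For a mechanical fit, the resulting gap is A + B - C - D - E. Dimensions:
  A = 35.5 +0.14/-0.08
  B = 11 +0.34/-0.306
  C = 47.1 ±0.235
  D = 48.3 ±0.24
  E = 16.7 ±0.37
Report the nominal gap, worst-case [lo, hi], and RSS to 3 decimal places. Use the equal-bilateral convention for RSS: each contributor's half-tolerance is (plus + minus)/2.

Stack each dimension's contribution:
  +A: nom +35.500 → Σnom=35.500; wc +0.140/-0.080 → slack +0.140/-0.080; half-tol=0.110, Σhalf²=0.012100
  +B: nom +11.000 → Σnom=46.500; wc +0.340/-0.306 → slack +0.480/-0.386; half-tol=0.323, Σhalf²=0.116429
  -C: nom -47.100 → Σnom=-0.600; wc +0.235/-0.235 → slack +0.715/-0.621; half-tol=0.235, Σhalf²=0.171654
  -D: nom -48.300 → Σnom=-48.900; wc +0.240/-0.240 → slack +0.955/-0.861; half-tol=0.240, Σhalf²=0.229254
  -E: nom -16.700 → Σnom=-65.600; wc +0.370/-0.370 → slack +1.325/-1.231; half-tol=0.370, Σhalf²=0.366154
Nominal = -65.600. Worst-case = [-65.600 - 1.231, -65.600 + 1.325] = [-66.831, -64.275]. RSS = √0.366154 = 0.605.

nominal=-65.600 wc=[-66.831,-64.275] rss=0.605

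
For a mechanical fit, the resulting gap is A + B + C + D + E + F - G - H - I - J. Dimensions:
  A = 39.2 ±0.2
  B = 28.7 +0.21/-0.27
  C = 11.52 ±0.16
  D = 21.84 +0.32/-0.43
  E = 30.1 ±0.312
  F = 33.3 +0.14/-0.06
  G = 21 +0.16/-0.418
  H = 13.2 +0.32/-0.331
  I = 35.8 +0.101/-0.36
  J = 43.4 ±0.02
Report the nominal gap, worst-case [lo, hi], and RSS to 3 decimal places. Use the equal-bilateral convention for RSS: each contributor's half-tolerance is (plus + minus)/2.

Stack each dimension's contribution:
  +A: nom +39.200 → Σnom=39.200; wc +0.200/-0.200 → slack +0.200/-0.200; half-tol=0.200, Σhalf²=0.040000
  +B: nom +28.700 → Σnom=67.900; wc +0.210/-0.270 → slack +0.410/-0.470; half-tol=0.240, Σhalf²=0.097600
  +C: nom +11.520 → Σnom=79.420; wc +0.160/-0.160 → slack +0.570/-0.630; half-tol=0.160, Σhalf²=0.123200
  +D: nom +21.840 → Σnom=101.260; wc +0.320/-0.430 → slack +0.890/-1.060; half-tol=0.375, Σhalf²=0.263825
  +E: nom +30.100 → Σnom=131.360; wc +0.312/-0.312 → slack +1.202/-1.372; half-tol=0.312, Σhalf²=0.361169
  +F: nom +33.300 → Σnom=164.660; wc +0.140/-0.060 → slack +1.342/-1.432; half-tol=0.100, Σhalf²=0.371169
  -G: nom -21.000 → Σnom=143.660; wc +0.418/-0.160 → slack +1.760/-1.592; half-tol=0.289, Σhalf²=0.454690
  -H: nom -13.200 → Σnom=130.460; wc +0.331/-0.320 → slack +2.091/-1.912; half-tol=0.326, Σhalf²=0.560640
  -I: nom -35.800 → Σnom=94.660; wc +0.360/-0.101 → slack +2.451/-2.013; half-tol=0.230, Σhalf²=0.613770
  -J: nom -43.400 → Σnom=51.260; wc +0.020/-0.020 → slack +2.471/-2.033; half-tol=0.020, Σhalf²=0.614170
Nominal = 51.260. Worst-case = [51.260 - 2.033, 51.260 + 2.471] = [49.227, 53.731]. RSS = √0.614170 = 0.784.

nominal=51.260 wc=[49.227,53.731] rss=0.784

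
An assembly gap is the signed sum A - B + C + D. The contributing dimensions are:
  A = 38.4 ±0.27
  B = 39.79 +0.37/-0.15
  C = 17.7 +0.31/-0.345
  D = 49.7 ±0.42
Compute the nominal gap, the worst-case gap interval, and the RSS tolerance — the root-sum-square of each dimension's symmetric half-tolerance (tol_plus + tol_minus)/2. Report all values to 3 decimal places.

Stack each dimension's contribution:
  +A: nom +38.400 → Σnom=38.400; wc +0.270/-0.270 → slack +0.270/-0.270; half-tol=0.270, Σhalf²=0.072900
  -B: nom -39.790 → Σnom=-1.390; wc +0.150/-0.370 → slack +0.420/-0.640; half-tol=0.260, Σhalf²=0.140500
  +C: nom +17.700 → Σnom=16.310; wc +0.310/-0.345 → slack +0.730/-0.985; half-tol=0.328, Σhalf²=0.247756
  +D: nom +49.700 → Σnom=66.010; wc +0.420/-0.420 → slack +1.150/-1.405; half-tol=0.420, Σhalf²=0.424156
Nominal = 66.010. Worst-case = [66.010 - 1.405, 66.010 + 1.150] = [64.605, 67.160]. RSS = √0.424156 = 0.651.

nominal=66.010 wc=[64.605,67.160] rss=0.651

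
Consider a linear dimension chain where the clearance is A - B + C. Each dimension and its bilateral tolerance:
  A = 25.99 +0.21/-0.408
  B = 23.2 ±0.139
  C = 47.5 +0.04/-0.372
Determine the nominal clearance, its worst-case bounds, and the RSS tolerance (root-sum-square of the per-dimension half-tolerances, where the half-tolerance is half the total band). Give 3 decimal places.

nominal=50.290 wc=[49.371,50.679] rss=0.397

Stack each dimension's contribution:
  +A: nom +25.990 → Σnom=25.990; wc +0.210/-0.408 → slack +0.210/-0.408; half-tol=0.309, Σhalf²=0.095481
  -B: nom -23.200 → Σnom=2.790; wc +0.139/-0.139 → slack +0.349/-0.547; half-tol=0.139, Σhalf²=0.114802
  +C: nom +47.500 → Σnom=50.290; wc +0.040/-0.372 → slack +0.389/-0.919; half-tol=0.206, Σhalf²=0.157238
Nominal = 50.290. Worst-case = [50.290 - 0.919, 50.290 + 0.389] = [49.371, 50.679]. RSS = √0.157238 = 0.397.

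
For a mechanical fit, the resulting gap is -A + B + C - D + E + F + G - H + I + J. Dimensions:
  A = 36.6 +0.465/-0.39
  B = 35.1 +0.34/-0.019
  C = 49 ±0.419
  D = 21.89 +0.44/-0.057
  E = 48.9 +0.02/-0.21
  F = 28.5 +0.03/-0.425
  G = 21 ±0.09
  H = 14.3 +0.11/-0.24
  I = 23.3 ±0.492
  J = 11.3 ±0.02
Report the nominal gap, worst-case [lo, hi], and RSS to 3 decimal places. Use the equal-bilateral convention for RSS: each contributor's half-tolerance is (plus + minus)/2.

nominal=144.310 wc=[141.620,146.408] rss=0.894

Stack each dimension's contribution:
  -A: nom -36.600 → Σnom=-36.600; wc +0.390/-0.465 → slack +0.390/-0.465; half-tol=0.427, Σhalf²=0.182756
  +B: nom +35.100 → Σnom=-1.500; wc +0.340/-0.019 → slack +0.730/-0.484; half-tol=0.180, Σhalf²=0.214976
  +C: nom +49.000 → Σnom=47.500; wc +0.419/-0.419 → slack +1.149/-0.903; half-tol=0.419, Σhalf²=0.390537
  -D: nom -21.890 → Σnom=25.610; wc +0.057/-0.440 → slack +1.206/-1.343; half-tol=0.248, Σhalf²=0.452290
  +E: nom +48.900 → Σnom=74.510; wc +0.020/-0.210 → slack +1.226/-1.553; half-tol=0.115, Σhalf²=0.465515
  +F: nom +28.500 → Σnom=103.010; wc +0.030/-0.425 → slack +1.256/-1.978; half-tol=0.227, Σhalf²=0.517271
  +G: nom +21.000 → Σnom=124.010; wc +0.090/-0.090 → slack +1.346/-2.068; half-tol=0.090, Σhalf²=0.525371
  -H: nom -14.300 → Σnom=109.710; wc +0.240/-0.110 → slack +1.586/-2.178; half-tol=0.175, Σhalf²=0.555996
  +I: nom +23.300 → Σnom=133.010; wc +0.492/-0.492 → slack +2.078/-2.670; half-tol=0.492, Σhalf²=0.798060
  +J: nom +11.300 → Σnom=144.310; wc +0.020/-0.020 → slack +2.098/-2.690; half-tol=0.020, Σhalf²=0.798460
Nominal = 144.310. Worst-case = [144.310 - 2.690, 144.310 + 2.098] = [141.620, 146.408]. RSS = √0.798460 = 0.894.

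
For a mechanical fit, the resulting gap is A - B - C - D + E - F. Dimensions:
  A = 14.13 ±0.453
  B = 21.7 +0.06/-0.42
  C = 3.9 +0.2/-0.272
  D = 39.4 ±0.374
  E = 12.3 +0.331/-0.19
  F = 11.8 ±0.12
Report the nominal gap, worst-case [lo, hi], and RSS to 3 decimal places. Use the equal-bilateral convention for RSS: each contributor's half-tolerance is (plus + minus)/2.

Stack each dimension's contribution:
  +A: nom +14.130 → Σnom=14.130; wc +0.453/-0.453 → slack +0.453/-0.453; half-tol=0.453, Σhalf²=0.205209
  -B: nom -21.700 → Σnom=-7.570; wc +0.420/-0.060 → slack +0.873/-0.513; half-tol=0.240, Σhalf²=0.262809
  -C: nom -3.900 → Σnom=-11.470; wc +0.272/-0.200 → slack +1.145/-0.713; half-tol=0.236, Σhalf²=0.318505
  -D: nom -39.400 → Σnom=-50.870; wc +0.374/-0.374 → slack +1.519/-1.087; half-tol=0.374, Σhalf²=0.458381
  +E: nom +12.300 → Σnom=-38.570; wc +0.331/-0.190 → slack +1.850/-1.277; half-tol=0.261, Σhalf²=0.526241
  -F: nom -11.800 → Σnom=-50.370; wc +0.120/-0.120 → slack +1.970/-1.397; half-tol=0.120, Σhalf²=0.540641
Nominal = -50.370. Worst-case = [-50.370 - 1.397, -50.370 + 1.970] = [-51.767, -48.400]. RSS = √0.540641 = 0.735.

nominal=-50.370 wc=[-51.767,-48.400] rss=0.735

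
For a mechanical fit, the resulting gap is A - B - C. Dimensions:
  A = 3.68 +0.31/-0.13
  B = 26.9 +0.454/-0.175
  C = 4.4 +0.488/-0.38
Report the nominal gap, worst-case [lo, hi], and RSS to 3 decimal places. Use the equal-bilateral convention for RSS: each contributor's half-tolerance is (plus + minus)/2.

nominal=-27.620 wc=[-28.692,-26.755] rss=0.579

Stack each dimension's contribution:
  +A: nom +3.680 → Σnom=3.680; wc +0.310/-0.130 → slack +0.310/-0.130; half-tol=0.220, Σhalf²=0.048400
  -B: nom -26.900 → Σnom=-23.220; wc +0.175/-0.454 → slack +0.485/-0.584; half-tol=0.315, Σhalf²=0.147310
  -C: nom -4.400 → Σnom=-27.620; wc +0.380/-0.488 → slack +0.865/-1.072; half-tol=0.434, Σhalf²=0.335666
Nominal = -27.620. Worst-case = [-27.620 - 1.072, -27.620 + 0.865] = [-28.692, -26.755]. RSS = √0.335666 = 0.579.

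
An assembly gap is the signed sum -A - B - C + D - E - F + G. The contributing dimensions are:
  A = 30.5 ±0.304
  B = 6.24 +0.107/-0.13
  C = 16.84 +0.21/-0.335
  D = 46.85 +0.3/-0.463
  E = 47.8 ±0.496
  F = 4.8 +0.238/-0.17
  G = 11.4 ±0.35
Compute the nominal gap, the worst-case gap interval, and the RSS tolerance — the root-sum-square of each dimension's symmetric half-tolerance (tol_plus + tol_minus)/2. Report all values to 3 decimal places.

nominal=-47.930 wc=[-50.098,-45.845] rss=0.858

Stack each dimension's contribution:
  -A: nom -30.500 → Σnom=-30.500; wc +0.304/-0.304 → slack +0.304/-0.304; half-tol=0.304, Σhalf²=0.092416
  -B: nom -6.240 → Σnom=-36.740; wc +0.130/-0.107 → slack +0.434/-0.411; half-tol=0.118, Σhalf²=0.106458
  -C: nom -16.840 → Σnom=-53.580; wc +0.335/-0.210 → slack +0.769/-0.621; half-tol=0.273, Σhalf²=0.180715
  +D: nom +46.850 → Σnom=-6.730; wc +0.300/-0.463 → slack +1.069/-1.084; half-tol=0.382, Σhalf²=0.326257
  -E: nom -47.800 → Σnom=-54.530; wc +0.496/-0.496 → slack +1.565/-1.580; half-tol=0.496, Σhalf²=0.572273
  -F: nom -4.800 → Σnom=-59.330; wc +0.170/-0.238 → slack +1.735/-1.818; half-tol=0.204, Σhalf²=0.613889
  +G: nom +11.400 → Σnom=-47.930; wc +0.350/-0.350 → slack +2.085/-2.168; half-tol=0.350, Σhalf²=0.736389
Nominal = -47.930. Worst-case = [-47.930 - 2.168, -47.930 + 2.085] = [-50.098, -45.845]. RSS = √0.736389 = 0.858.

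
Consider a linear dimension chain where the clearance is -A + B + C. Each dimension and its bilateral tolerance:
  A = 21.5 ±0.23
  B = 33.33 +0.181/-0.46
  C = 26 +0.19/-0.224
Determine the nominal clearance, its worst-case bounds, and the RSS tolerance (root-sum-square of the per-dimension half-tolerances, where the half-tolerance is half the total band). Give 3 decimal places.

Stack each dimension's contribution:
  -A: nom -21.500 → Σnom=-21.500; wc +0.230/-0.230 → slack +0.230/-0.230; half-tol=0.230, Σhalf²=0.052900
  +B: nom +33.330 → Σnom=11.830; wc +0.181/-0.460 → slack +0.411/-0.690; half-tol=0.321, Σhalf²=0.155620
  +C: nom +26.000 → Σnom=37.830; wc +0.190/-0.224 → slack +0.601/-0.914; half-tol=0.207, Σhalf²=0.198469
Nominal = 37.830. Worst-case = [37.830 - 0.914, 37.830 + 0.601] = [36.916, 38.431]. RSS = √0.198469 = 0.445.

nominal=37.830 wc=[36.916,38.431] rss=0.445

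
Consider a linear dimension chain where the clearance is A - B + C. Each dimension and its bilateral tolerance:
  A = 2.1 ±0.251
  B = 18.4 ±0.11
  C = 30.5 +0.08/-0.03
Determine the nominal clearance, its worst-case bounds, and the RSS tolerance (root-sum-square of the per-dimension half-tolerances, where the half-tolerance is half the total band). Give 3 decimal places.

nominal=14.200 wc=[13.809,14.641] rss=0.280

Stack each dimension's contribution:
  +A: nom +2.100 → Σnom=2.100; wc +0.251/-0.251 → slack +0.251/-0.251; half-tol=0.251, Σhalf²=0.063001
  -B: nom -18.400 → Σnom=-16.300; wc +0.110/-0.110 → slack +0.361/-0.361; half-tol=0.110, Σhalf²=0.075101
  +C: nom +30.500 → Σnom=14.200; wc +0.080/-0.030 → slack +0.441/-0.391; half-tol=0.055, Σhalf²=0.078126
Nominal = 14.200. Worst-case = [14.200 - 0.391, 14.200 + 0.441] = [13.809, 14.641]. RSS = √0.078126 = 0.280.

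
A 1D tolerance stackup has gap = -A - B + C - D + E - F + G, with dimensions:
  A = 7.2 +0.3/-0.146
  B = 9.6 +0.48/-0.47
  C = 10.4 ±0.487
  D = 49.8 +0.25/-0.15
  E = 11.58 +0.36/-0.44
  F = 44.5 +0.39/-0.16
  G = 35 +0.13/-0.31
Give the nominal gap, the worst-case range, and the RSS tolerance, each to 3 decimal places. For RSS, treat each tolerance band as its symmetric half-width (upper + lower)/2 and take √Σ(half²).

Stack each dimension's contribution:
  -A: nom -7.200 → Σnom=-7.200; wc +0.146/-0.300 → slack +0.146/-0.300; half-tol=0.223, Σhalf²=0.049729
  -B: nom -9.600 → Σnom=-16.800; wc +0.470/-0.480 → slack +0.616/-0.780; half-tol=0.475, Σhalf²=0.275354
  +C: nom +10.400 → Σnom=-6.400; wc +0.487/-0.487 → slack +1.103/-1.267; half-tol=0.487, Σhalf²=0.512523
  -D: nom -49.800 → Σnom=-56.200; wc +0.150/-0.250 → slack +1.253/-1.517; half-tol=0.200, Σhalf²=0.552523
  +E: nom +11.580 → Σnom=-44.620; wc +0.360/-0.440 → slack +1.613/-1.957; half-tol=0.400, Σhalf²=0.712523
  -F: nom -44.500 → Σnom=-89.120; wc +0.160/-0.390 → slack +1.773/-2.347; half-tol=0.275, Σhalf²=0.788148
  +G: nom +35.000 → Σnom=-54.120; wc +0.130/-0.310 → slack +1.903/-2.657; half-tol=0.220, Σhalf²=0.836548
Nominal = -54.120. Worst-case = [-54.120 - 2.657, -54.120 + 1.903] = [-56.777, -52.217]. RSS = √0.836548 = 0.915.

nominal=-54.120 wc=[-56.777,-52.217] rss=0.915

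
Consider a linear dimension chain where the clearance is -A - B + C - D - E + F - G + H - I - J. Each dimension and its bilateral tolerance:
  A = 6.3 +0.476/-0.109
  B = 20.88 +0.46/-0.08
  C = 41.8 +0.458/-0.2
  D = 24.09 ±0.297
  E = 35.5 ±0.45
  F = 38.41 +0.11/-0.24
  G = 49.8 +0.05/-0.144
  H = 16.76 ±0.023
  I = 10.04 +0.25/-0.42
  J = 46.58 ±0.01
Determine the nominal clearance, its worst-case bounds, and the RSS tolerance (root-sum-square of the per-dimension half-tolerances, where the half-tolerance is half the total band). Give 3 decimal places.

nominal=-96.220 wc=[-98.676,-94.119] rss=0.843

Stack each dimension's contribution:
  -A: nom -6.300 → Σnom=-6.300; wc +0.109/-0.476 → slack +0.109/-0.476; half-tol=0.292, Σhalf²=0.085556
  -B: nom -20.880 → Σnom=-27.180; wc +0.080/-0.460 → slack +0.189/-0.936; half-tol=0.270, Σhalf²=0.158456
  +C: nom +41.800 → Σnom=14.620; wc +0.458/-0.200 → slack +0.647/-1.136; half-tol=0.329, Σhalf²=0.266697
  -D: nom -24.090 → Σnom=-9.470; wc +0.297/-0.297 → slack +0.944/-1.433; half-tol=0.297, Σhalf²=0.354906
  -E: nom -35.500 → Σnom=-44.970; wc +0.450/-0.450 → slack +1.394/-1.883; half-tol=0.450, Σhalf²=0.557406
  +F: nom +38.410 → Σnom=-6.560; wc +0.110/-0.240 → slack +1.504/-2.123; half-tol=0.175, Σhalf²=0.588031
  -G: nom -49.800 → Σnom=-56.360; wc +0.144/-0.050 → slack +1.648/-2.173; half-tol=0.097, Σhalf²=0.597440
  +H: nom +16.760 → Σnom=-39.600; wc +0.023/-0.023 → slack +1.671/-2.196; half-tol=0.023, Σhalf²=0.597969
  -I: nom -10.040 → Σnom=-49.640; wc +0.420/-0.250 → slack +2.091/-2.446; half-tol=0.335, Σhalf²=0.710194
  -J: nom -46.580 → Σnom=-96.220; wc +0.010/-0.010 → slack +2.101/-2.456; half-tol=0.010, Σhalf²=0.710294
Nominal = -96.220. Worst-case = [-96.220 - 2.456, -96.220 + 2.101] = [-98.676, -94.119]. RSS = √0.710294 = 0.843.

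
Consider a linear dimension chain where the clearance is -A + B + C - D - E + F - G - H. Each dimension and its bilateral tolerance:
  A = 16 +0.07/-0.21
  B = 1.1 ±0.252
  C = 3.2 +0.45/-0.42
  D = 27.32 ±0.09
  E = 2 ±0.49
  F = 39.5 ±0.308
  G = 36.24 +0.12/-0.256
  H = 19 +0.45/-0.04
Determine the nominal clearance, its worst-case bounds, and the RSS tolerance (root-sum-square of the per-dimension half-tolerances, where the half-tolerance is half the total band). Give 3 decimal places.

nominal=-56.760 wc=[-58.960,-54.664] rss=0.843

Stack each dimension's contribution:
  -A: nom -16.000 → Σnom=-16.000; wc +0.210/-0.070 → slack +0.210/-0.070; half-tol=0.140, Σhalf²=0.019600
  +B: nom +1.100 → Σnom=-14.900; wc +0.252/-0.252 → slack +0.462/-0.322; half-tol=0.252, Σhalf²=0.083104
  +C: nom +3.200 → Σnom=-11.700; wc +0.450/-0.420 → slack +0.912/-0.742; half-tol=0.435, Σhalf²=0.272329
  -D: nom -27.320 → Σnom=-39.020; wc +0.090/-0.090 → slack +1.002/-0.832; half-tol=0.090, Σhalf²=0.280429
  -E: nom -2.000 → Σnom=-41.020; wc +0.490/-0.490 → slack +1.492/-1.322; half-tol=0.490, Σhalf²=0.520529
  +F: nom +39.500 → Σnom=-1.520; wc +0.308/-0.308 → slack +1.800/-1.630; half-tol=0.308, Σhalf²=0.615393
  -G: nom -36.240 → Σnom=-37.760; wc +0.256/-0.120 → slack +2.056/-1.750; half-tol=0.188, Σhalf²=0.650737
  -H: nom -19.000 → Σnom=-56.760; wc +0.040/-0.450 → slack +2.096/-2.200; half-tol=0.245, Σhalf²=0.710762
Nominal = -56.760. Worst-case = [-56.760 - 2.200, -56.760 + 2.096] = [-58.960, -54.664]. RSS = √0.710762 = 0.843.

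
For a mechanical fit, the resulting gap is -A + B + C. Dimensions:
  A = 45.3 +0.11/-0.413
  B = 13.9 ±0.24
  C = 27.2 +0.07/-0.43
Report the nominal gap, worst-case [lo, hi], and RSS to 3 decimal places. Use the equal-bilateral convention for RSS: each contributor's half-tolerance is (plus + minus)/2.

nominal=-4.200 wc=[-4.980,-3.477] rss=0.434

Stack each dimension's contribution:
  -A: nom -45.300 → Σnom=-45.300; wc +0.413/-0.110 → slack +0.413/-0.110; half-tol=0.262, Σhalf²=0.068382
  +B: nom +13.900 → Σnom=-31.400; wc +0.240/-0.240 → slack +0.653/-0.350; half-tol=0.240, Σhalf²=0.125982
  +C: nom +27.200 → Σnom=-4.200; wc +0.070/-0.430 → slack +0.723/-0.780; half-tol=0.250, Σhalf²=0.188482
Nominal = -4.200. Worst-case = [-4.200 - 0.780, -4.200 + 0.723] = [-4.980, -3.477]. RSS = √0.188482 = 0.434.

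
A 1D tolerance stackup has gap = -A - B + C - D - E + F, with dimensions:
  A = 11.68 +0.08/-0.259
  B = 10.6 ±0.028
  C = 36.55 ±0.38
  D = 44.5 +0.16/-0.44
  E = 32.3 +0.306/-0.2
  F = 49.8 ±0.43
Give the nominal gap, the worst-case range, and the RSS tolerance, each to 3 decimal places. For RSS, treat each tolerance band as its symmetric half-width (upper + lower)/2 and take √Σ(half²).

nominal=-12.730 wc=[-14.114,-10.993] rss=0.716

Stack each dimension's contribution:
  -A: nom -11.680 → Σnom=-11.680; wc +0.259/-0.080 → slack +0.259/-0.080; half-tol=0.170, Σhalf²=0.028730
  -B: nom -10.600 → Σnom=-22.280; wc +0.028/-0.028 → slack +0.287/-0.108; half-tol=0.028, Σhalf²=0.029514
  +C: nom +36.550 → Σnom=14.270; wc +0.380/-0.380 → slack +0.667/-0.488; half-tol=0.380, Σhalf²=0.173914
  -D: nom -44.500 → Σnom=-30.230; wc +0.440/-0.160 → slack +1.107/-0.648; half-tol=0.300, Σhalf²=0.263914
  -E: nom -32.300 → Σnom=-62.530; wc +0.200/-0.306 → slack +1.307/-0.954; half-tol=0.253, Σhalf²=0.327923
  +F: nom +49.800 → Σnom=-12.730; wc +0.430/-0.430 → slack +1.737/-1.384; half-tol=0.430, Σhalf²=0.512823
Nominal = -12.730. Worst-case = [-12.730 - 1.384, -12.730 + 1.737] = [-14.114, -10.993]. RSS = √0.512823 = 0.716.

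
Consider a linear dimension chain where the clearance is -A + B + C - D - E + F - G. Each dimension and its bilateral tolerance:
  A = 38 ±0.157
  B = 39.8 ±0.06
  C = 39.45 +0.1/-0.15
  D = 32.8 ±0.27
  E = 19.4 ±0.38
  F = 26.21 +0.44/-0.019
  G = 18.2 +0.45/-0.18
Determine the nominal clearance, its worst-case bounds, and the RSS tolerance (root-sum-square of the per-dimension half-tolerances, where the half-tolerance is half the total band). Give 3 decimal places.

nominal=-2.940 wc=[-4.426,-1.353] rss=0.643

Stack each dimension's contribution:
  -A: nom -38.000 → Σnom=-38.000; wc +0.157/-0.157 → slack +0.157/-0.157; half-tol=0.157, Σhalf²=0.024649
  +B: nom +39.800 → Σnom=1.800; wc +0.060/-0.060 → slack +0.217/-0.217; half-tol=0.060, Σhalf²=0.028249
  +C: nom +39.450 → Σnom=41.250; wc +0.100/-0.150 → slack +0.317/-0.367; half-tol=0.125, Σhalf²=0.043874
  -D: nom -32.800 → Σnom=8.450; wc +0.270/-0.270 → slack +0.587/-0.637; half-tol=0.270, Σhalf²=0.116774
  -E: nom -19.400 → Σnom=-10.950; wc +0.380/-0.380 → slack +0.967/-1.017; half-tol=0.380, Σhalf²=0.261174
  +F: nom +26.210 → Σnom=15.260; wc +0.440/-0.019 → slack +1.407/-1.036; half-tol=0.230, Σhalf²=0.313844
  -G: nom -18.200 → Σnom=-2.940; wc +0.180/-0.450 → slack +1.587/-1.486; half-tol=0.315, Σhalf²=0.413069
Nominal = -2.940. Worst-case = [-2.940 - 1.486, -2.940 + 1.587] = [-4.426, -1.353]. RSS = √0.413069 = 0.643.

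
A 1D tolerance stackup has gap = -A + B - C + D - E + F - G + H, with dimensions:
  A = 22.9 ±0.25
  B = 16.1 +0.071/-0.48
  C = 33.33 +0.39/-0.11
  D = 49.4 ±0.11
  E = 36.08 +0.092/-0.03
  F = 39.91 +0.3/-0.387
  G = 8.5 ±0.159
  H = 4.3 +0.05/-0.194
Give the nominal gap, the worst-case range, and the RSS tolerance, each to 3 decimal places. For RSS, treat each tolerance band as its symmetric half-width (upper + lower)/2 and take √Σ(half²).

Stack each dimension's contribution:
  -A: nom -22.900 → Σnom=-22.900; wc +0.250/-0.250 → slack +0.250/-0.250; half-tol=0.250, Σhalf²=0.062500
  +B: nom +16.100 → Σnom=-6.800; wc +0.071/-0.480 → slack +0.321/-0.730; half-tol=0.275, Σhalf²=0.138400
  -C: nom -33.330 → Σnom=-40.130; wc +0.110/-0.390 → slack +0.431/-1.120; half-tol=0.250, Σhalf²=0.200900
  +D: nom +49.400 → Σnom=9.270; wc +0.110/-0.110 → slack +0.541/-1.230; half-tol=0.110, Σhalf²=0.213000
  -E: nom -36.080 → Σnom=-26.810; wc +0.030/-0.092 → slack +0.571/-1.322; half-tol=0.061, Σhalf²=0.216721
  +F: nom +39.910 → Σnom=13.100; wc +0.300/-0.387 → slack +0.871/-1.709; half-tol=0.344, Σhalf²=0.334713
  -G: nom -8.500 → Σnom=4.600; wc +0.159/-0.159 → slack +1.030/-1.868; half-tol=0.159, Σhalf²=0.359994
  +H: nom +4.300 → Σnom=8.900; wc +0.050/-0.194 → slack +1.080/-2.062; half-tol=0.122, Σhalf²=0.374879
Nominal = 8.900. Worst-case = [8.900 - 2.062, 8.900 + 1.080] = [6.838, 9.980]. RSS = √0.374879 = 0.612.

nominal=8.900 wc=[6.838,9.980] rss=0.612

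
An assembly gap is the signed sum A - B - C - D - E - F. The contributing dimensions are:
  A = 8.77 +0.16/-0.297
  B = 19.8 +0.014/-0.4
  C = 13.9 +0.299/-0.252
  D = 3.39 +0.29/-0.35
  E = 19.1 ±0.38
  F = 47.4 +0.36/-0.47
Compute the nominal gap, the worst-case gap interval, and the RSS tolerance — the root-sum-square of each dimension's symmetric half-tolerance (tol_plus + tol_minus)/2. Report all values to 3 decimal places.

nominal=-94.820 wc=[-96.460,-92.808] rss=0.768

Stack each dimension's contribution:
  +A: nom +8.770 → Σnom=8.770; wc +0.160/-0.297 → slack +0.160/-0.297; half-tol=0.228, Σhalf²=0.052212
  -B: nom -19.800 → Σnom=-11.030; wc +0.400/-0.014 → slack +0.560/-0.311; half-tol=0.207, Σhalf²=0.095061
  -C: nom -13.900 → Σnom=-24.930; wc +0.252/-0.299 → slack +0.812/-0.610; half-tol=0.275, Σhalf²=0.170961
  -D: nom -3.390 → Σnom=-28.320; wc +0.350/-0.290 → slack +1.162/-0.900; half-tol=0.320, Σhalf²=0.273361
  -E: nom -19.100 → Σnom=-47.420; wc +0.380/-0.380 → slack +1.542/-1.280; half-tol=0.380, Σhalf²=0.417761
  -F: nom -47.400 → Σnom=-94.820; wc +0.470/-0.360 → slack +2.012/-1.640; half-tol=0.415, Σhalf²=0.589986
Nominal = -94.820. Worst-case = [-94.820 - 1.640, -94.820 + 2.012] = [-96.460, -92.808]. RSS = √0.589986 = 0.768.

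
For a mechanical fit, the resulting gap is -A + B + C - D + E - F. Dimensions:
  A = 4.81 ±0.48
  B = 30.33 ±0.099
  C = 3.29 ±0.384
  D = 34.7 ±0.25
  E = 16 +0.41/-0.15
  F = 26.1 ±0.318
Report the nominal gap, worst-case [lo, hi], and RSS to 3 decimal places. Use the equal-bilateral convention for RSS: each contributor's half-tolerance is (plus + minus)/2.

Stack each dimension's contribution:
  -A: nom -4.810 → Σnom=-4.810; wc +0.480/-0.480 → slack +0.480/-0.480; half-tol=0.480, Σhalf²=0.230400
  +B: nom +30.330 → Σnom=25.520; wc +0.099/-0.099 → slack +0.579/-0.579; half-tol=0.099, Σhalf²=0.240201
  +C: nom +3.290 → Σnom=28.810; wc +0.384/-0.384 → slack +0.963/-0.963; half-tol=0.384, Σhalf²=0.387657
  -D: nom -34.700 → Σnom=-5.890; wc +0.250/-0.250 → slack +1.213/-1.213; half-tol=0.250, Σhalf²=0.450157
  +E: nom +16.000 → Σnom=10.110; wc +0.410/-0.150 → slack +1.623/-1.363; half-tol=0.280, Σhalf²=0.528557
  -F: nom -26.100 → Σnom=-15.990; wc +0.318/-0.318 → slack +1.941/-1.681; half-tol=0.318, Σhalf²=0.629681
Nominal = -15.990. Worst-case = [-15.990 - 1.681, -15.990 + 1.941] = [-17.671, -14.049]. RSS = √0.629681 = 0.794.

nominal=-15.990 wc=[-17.671,-14.049] rss=0.794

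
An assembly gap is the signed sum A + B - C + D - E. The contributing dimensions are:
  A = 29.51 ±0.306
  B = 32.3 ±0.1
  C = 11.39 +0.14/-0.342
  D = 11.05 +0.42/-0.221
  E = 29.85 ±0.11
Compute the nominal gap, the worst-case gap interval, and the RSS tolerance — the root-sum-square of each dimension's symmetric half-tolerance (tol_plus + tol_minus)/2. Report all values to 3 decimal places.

nominal=31.620 wc=[30.743,32.898] rss=0.526

Stack each dimension's contribution:
  +A: nom +29.510 → Σnom=29.510; wc +0.306/-0.306 → slack +0.306/-0.306; half-tol=0.306, Σhalf²=0.093636
  +B: nom +32.300 → Σnom=61.810; wc +0.100/-0.100 → slack +0.406/-0.406; half-tol=0.100, Σhalf²=0.103636
  -C: nom -11.390 → Σnom=50.420; wc +0.342/-0.140 → slack +0.748/-0.546; half-tol=0.241, Σhalf²=0.161717
  +D: nom +11.050 → Σnom=61.470; wc +0.420/-0.221 → slack +1.168/-0.767; half-tol=0.321, Σhalf²=0.264437
  -E: nom -29.850 → Σnom=31.620; wc +0.110/-0.110 → slack +1.278/-0.877; half-tol=0.110, Σhalf²=0.276537
Nominal = 31.620. Worst-case = [31.620 - 0.877, 31.620 + 1.278] = [30.743, 32.898]. RSS = √0.276537 = 0.526.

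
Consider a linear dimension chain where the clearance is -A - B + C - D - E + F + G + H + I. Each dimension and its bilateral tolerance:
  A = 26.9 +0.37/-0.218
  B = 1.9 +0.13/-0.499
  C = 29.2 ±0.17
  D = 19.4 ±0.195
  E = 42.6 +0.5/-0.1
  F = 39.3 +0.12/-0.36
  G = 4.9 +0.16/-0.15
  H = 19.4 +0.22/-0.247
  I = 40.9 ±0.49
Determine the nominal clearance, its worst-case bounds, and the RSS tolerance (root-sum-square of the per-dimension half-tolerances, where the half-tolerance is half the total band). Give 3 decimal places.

nominal=42.900 wc=[40.288,45.072] rss=0.848

Stack each dimension's contribution:
  -A: nom -26.900 → Σnom=-26.900; wc +0.218/-0.370 → slack +0.218/-0.370; half-tol=0.294, Σhalf²=0.086436
  -B: nom -1.900 → Σnom=-28.800; wc +0.499/-0.130 → slack +0.717/-0.500; half-tol=0.315, Σhalf²=0.185346
  +C: nom +29.200 → Σnom=0.400; wc +0.170/-0.170 → slack +0.887/-0.670; half-tol=0.170, Σhalf²=0.214246
  -D: nom -19.400 → Σnom=-19.000; wc +0.195/-0.195 → slack +1.082/-0.865; half-tol=0.195, Σhalf²=0.252271
  -E: nom -42.600 → Σnom=-61.600; wc +0.100/-0.500 → slack +1.182/-1.365; half-tol=0.300, Σhalf²=0.342271
  +F: nom +39.300 → Σnom=-22.300; wc +0.120/-0.360 → slack +1.302/-1.725; half-tol=0.240, Σhalf²=0.399871
  +G: nom +4.900 → Σnom=-17.400; wc +0.160/-0.150 → slack +1.462/-1.875; half-tol=0.155, Σhalf²=0.423896
  +H: nom +19.400 → Σnom=2.000; wc +0.220/-0.247 → slack +1.682/-2.122; half-tol=0.233, Σhalf²=0.478419
  +I: nom +40.900 → Σnom=42.900; wc +0.490/-0.490 → slack +2.172/-2.612; half-tol=0.490, Σhalf²=0.718519
Nominal = 42.900. Worst-case = [42.900 - 2.612, 42.900 + 2.172] = [40.288, 45.072]. RSS = √0.718519 = 0.848.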